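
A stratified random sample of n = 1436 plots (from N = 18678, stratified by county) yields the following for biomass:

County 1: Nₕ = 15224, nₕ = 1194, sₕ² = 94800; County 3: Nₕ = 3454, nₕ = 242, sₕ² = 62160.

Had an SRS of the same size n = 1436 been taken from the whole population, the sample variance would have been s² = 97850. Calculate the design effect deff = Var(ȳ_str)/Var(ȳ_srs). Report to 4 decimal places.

Var(ȳ_str) = Σ Wₕ²(1−fₕ)sₕ²/nₕ with Wₕ = Nₕ/18678:
  County 1: (15224/18678)²·(1−1194/15224)·94800/1194 = 48.610458
  County 3: (3454/18678)²·(1−242/3454)·62160/242 = 8.1683205
  → Var(ȳ_str) = 56.778779.
Var(ȳ_srs) = (1 − 1436/18678)·97850/1436 = 62.901885.
deff = 56.778779 / 62.901885 = 0.9027.

0.9027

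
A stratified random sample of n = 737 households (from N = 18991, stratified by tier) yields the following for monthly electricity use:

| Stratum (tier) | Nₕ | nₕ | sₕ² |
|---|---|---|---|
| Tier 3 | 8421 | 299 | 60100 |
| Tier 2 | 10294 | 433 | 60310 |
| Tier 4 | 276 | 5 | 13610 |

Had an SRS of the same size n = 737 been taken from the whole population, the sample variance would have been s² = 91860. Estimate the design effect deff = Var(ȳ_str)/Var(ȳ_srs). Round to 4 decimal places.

Var(ȳ_str) = Σ Wₕ²(1−fₕ)sₕ²/nₕ with Wₕ = Nₕ/18991:
  Tier 3: (8421/18991)²·(1−299/8421)·60100/299 = 38.118365
  Tier 2: (10294/18991)²·(1−433/10294)·60310/433 = 39.20224
  Tier 4: (276/18991)²·(1−5/276)·13610/5 = 0.56450894
  → Var(ȳ_str) = 77.885114.
Var(ȳ_srs) = (1 − 737/18991)·91860/737 = 119.80341.
deff = 77.885114 / 119.80341 = 0.6501.

0.6501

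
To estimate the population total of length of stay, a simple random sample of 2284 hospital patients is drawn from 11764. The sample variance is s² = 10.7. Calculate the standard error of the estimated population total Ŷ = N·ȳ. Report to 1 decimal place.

Var(Ŷ) = N²·Var(ȳ) = N²·(1 − n/N)·s²/n.
f = 2284/11764 = 0.19415165; Var(ȳ) = 0.80584835·10.7/2284 = 0.003775209.
Var(Ŷ) = 11764² · 0.003775209 = 522457.58.
SE(Ŷ) = √(522457.58) = 722.8.

722.8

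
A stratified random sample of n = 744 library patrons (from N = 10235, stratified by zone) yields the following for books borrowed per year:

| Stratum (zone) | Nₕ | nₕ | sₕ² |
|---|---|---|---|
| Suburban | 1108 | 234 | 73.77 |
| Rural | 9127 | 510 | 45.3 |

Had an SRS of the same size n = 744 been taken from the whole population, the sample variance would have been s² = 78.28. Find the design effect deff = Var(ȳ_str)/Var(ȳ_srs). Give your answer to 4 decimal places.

0.7134

Var(ȳ_str) = Σ Wₕ²(1−fₕ)sₕ²/nₕ with Wₕ = Nₕ/10235:
  Suburban: (1108/10235)²·(1−234/1108)·73.77/234 = 0.0029143347
  Rural: (9127/10235)²·(1−510/9127)·45.3/510 = 0.066686278
  → Var(ȳ_str) = 0.069600613.
Var(ȳ_srs) = (1 − 744/10235)·78.28/744 = 0.097566788.
deff = 0.069600613 / 0.097566788 = 0.7134.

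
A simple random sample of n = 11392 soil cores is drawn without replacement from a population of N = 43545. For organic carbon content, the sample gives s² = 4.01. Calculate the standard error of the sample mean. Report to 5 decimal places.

0.01612

Under SRS without replacement, Var(ȳ) = (1 − f)·s²/n with f = n/N = 11392/43545 = 0.26161442.
Var(ȳ) = (1 − 0.26161442)·4.01/11392 = 0.73838558·3.520014 × 10^-4 = 2.5991276 × 10^-4.
SE(ȳ) = √(2.5991276 × 10^-4) = 0.01612.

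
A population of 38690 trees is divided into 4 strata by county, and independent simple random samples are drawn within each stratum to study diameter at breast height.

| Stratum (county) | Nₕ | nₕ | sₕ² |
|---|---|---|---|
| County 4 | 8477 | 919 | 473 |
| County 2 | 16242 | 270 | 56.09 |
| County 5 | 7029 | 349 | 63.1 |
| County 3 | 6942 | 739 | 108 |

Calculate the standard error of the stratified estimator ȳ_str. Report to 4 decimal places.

Var(ȳ_str) = Σₕ Wₕ²(1 − fₕ)sₕ²/nₕ with Wₕ = Nₕ/N, N = 38690.
County 4: Wₕ = 0.21910054; term = 0.21910054²·(1 − 0.10841099)·473/919 = 0.022029125.
County 2: Wₕ = 0.41979840; term = 0.41979840²·(1 − 0.01662357)·56.09/270 = 0.036001701.
County 5: Wₕ = 0.18167485; term = 0.18167485²·(1 − 0.04965144)·63.1/349 = 0.0056712198.
County 3: Wₕ = 0.17942621; term = 0.17942621²·(1 − 0.10645347)·108/739 = 0.0042040536.
Sum = 0.067906099.
SE = √(0.067906099) = 0.2606.

0.2606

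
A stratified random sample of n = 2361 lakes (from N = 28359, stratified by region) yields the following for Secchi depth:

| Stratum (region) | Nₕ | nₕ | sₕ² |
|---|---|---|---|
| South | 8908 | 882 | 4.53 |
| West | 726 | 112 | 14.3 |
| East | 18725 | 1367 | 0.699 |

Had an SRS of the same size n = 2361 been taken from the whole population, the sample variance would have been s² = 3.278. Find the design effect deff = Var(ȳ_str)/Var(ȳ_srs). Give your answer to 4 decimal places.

0.5767

Var(ȳ_str) = Σ Wₕ²(1−fₕ)sₕ²/nₕ with Wₕ = Nₕ/28359:
  South: (8908/28359)²·(1−882/8908)·4.53/882 = 4.565908 × 10^-4
  West: (726/28359)²·(1−112/726)·14.3/112 = 7.0768694 × 10^-5
  East: (18725/28359)²·(1−1367/18725)·0.699/1367 = 2.0665616 × 10^-4
  → Var(ȳ_str) = 7.3401565 × 10^-4.
Var(ȳ_srs) = (1 − 2361/28359)·3.278/2361 = 0.0012728053.
deff = (7.3401565 × 10^-4) / 0.0012728053 = 0.5767.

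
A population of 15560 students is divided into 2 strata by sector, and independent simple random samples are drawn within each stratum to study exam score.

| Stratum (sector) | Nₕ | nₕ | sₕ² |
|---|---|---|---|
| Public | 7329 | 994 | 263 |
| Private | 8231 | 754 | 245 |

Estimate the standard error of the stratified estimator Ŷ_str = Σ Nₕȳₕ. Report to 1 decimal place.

5681.7

Var(Ŷ_str) = Σₕ Nₕ²(1 − fₕ)sₕ²/nₕ.
Public: 7329²·(1 − 994/7329)·263/994 = 1.2284591 × 10^7.
Private: 8231²·(1 − 754/8231)·245/754 = 1.9997455 × 10^7.
Sum = 3.2282046 × 10^7.
SE = √(3.2282046 × 10^7) = 5681.7.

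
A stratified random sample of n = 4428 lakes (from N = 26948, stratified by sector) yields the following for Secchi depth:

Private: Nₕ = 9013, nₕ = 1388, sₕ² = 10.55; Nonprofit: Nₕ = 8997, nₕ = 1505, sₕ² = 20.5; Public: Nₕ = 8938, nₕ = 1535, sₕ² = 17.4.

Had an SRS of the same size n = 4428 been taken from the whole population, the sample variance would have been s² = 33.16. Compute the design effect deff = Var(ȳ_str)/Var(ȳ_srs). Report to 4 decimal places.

0.4820

Var(ȳ_str) = Σ Wₕ²(1−fₕ)sₕ²/nₕ with Wₕ = Nₕ/26948:
  Private: (9013/26948)²·(1−1388/9013)·10.55/1388 = 7.1931503 × 10^-4
  Nonprofit: (8997/26948)²·(1−1505/8997)·20.5/1505 = 0.001264328
  Public: (8938/26948)²·(1−1535/8938)·17.4/1535 = 0.0010328468
  → Var(ȳ_str) = 0.0030164898.
Var(ȳ_srs) = (1 − 4428/26948)·33.16/4428 = 0.0062581902.
deff = 0.0030164898 / 0.0062581902 = 0.4820.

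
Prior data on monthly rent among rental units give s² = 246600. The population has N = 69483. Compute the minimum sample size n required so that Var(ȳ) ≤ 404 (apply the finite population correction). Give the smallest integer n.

Without fpc, n₀ = s²/D = 246600/404 = 610.3960.
With fpc, (1 − n/N)·s²/n ≤ D requires n ≥ n₀/(1 + n₀/N) = 610.3960/(1 + 610.3960/69483) = 605.0805.
Rounding up, n = 606.

606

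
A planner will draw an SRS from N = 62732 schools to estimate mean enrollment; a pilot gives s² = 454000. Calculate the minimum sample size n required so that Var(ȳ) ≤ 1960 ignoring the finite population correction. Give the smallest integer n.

232

Without fpc, n₀ = s²/D = 454000/1960 = 231.6327.
Rounding up, n = 232.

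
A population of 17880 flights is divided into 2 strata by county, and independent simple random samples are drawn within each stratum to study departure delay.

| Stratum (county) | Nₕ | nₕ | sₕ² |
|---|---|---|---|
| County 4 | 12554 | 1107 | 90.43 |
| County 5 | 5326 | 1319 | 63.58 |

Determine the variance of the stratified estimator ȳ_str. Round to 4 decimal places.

0.0399

Var(ȳ_str) = Σₕ Wₕ²(1 − fₕ)sₕ²/nₕ with Wₕ = Nₕ/N, N = 17880.
County 4: Wₕ = 0.70212528; term = 0.70212528²·(1 − 0.08817907)·90.43/1107 = 0.036720086.
County 5: Wₕ = 0.29787472; term = 0.29787472²·(1 − 0.24765302)·63.58/1319 = 0.003217816.
Sum = 0.039937902.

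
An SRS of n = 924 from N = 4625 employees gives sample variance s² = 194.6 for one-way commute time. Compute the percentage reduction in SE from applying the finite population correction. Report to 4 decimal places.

10.5452

f = n/N = 924/4625 = 0.19978378.
SE_no-fpc = √(s²/n) = 0.45891836; SE_fpc = √((1−f)s²/n) = 0.41052452.
Ratio = √(1−f) = 0.89454805. Reduction = 100·(1 − 0.89454805) = 10.5452%.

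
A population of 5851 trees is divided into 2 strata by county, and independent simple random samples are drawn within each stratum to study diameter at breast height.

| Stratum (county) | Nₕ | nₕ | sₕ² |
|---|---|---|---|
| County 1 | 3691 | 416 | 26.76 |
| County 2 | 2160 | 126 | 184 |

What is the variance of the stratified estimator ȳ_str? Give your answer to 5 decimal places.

0.21012

Var(ȳ_str) = Σₕ Wₕ²(1 − fₕ)sₕ²/nₕ with Wₕ = Nₕ/N, N = 5851.
County 1: Wₕ = 0.63083234; term = 0.63083234²·(1 − 0.11270658)·26.76/416 = 0.022713702.
County 2: Wₕ = 0.36916766; term = 0.36916766²·(1 − 0.05833333)·184/126 = 0.18740958.
Sum = 0.21012328.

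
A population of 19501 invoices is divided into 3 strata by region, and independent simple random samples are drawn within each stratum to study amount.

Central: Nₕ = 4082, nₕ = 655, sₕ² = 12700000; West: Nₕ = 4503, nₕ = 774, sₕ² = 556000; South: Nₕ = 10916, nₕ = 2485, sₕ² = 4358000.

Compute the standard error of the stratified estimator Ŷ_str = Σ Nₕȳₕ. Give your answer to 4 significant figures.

666900

Var(Ŷ_str) = Σₕ Nₕ²(1 − fₕ)sₕ²/nₕ.
Central: 4082²·(1 − 655/4082)·12700000/655 = 2.7123737 × 10^11.
West: 4503²·(1 − 774/4503)·556000/774 = 1.2062245 × 10^10.
South: 10916²·(1 − 2485/10916)·4358000/2485 = 1.6139997 × 10^11.
Sum = 4.4469959 × 10^11.
SE = √(4.4469959 × 10^11) = 666900.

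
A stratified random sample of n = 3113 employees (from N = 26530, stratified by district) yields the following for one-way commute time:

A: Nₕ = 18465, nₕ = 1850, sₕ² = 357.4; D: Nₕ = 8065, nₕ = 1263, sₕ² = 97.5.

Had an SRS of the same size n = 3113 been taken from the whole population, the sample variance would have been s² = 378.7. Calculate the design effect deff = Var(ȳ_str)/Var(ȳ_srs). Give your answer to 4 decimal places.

0.8403

Var(ȳ_str) = Σ Wₕ²(1−fₕ)sₕ²/nₕ with Wₕ = Nₕ/26530:
  A: (18465/26530)²·(1−1850/18465)·357.4/1850 = 0.084208897
  D: (8065/26530)²·(1−1263/8065)·97.5/1263 = 0.0060168303
  → Var(ȳ_str) = 0.090225727.
Var(ȳ_srs) = (1 − 3113/26530)·378.7/3113 = 0.10737673.
deff = 0.090225727 / 0.10737673 = 0.8403.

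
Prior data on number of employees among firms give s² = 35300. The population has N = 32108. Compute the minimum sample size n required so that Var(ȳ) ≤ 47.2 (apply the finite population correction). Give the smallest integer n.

731

Without fpc, n₀ = s²/D = 35300/47.2 = 747.8814.
With fpc, (1 − n/N)·s²/n ≤ D requires n ≥ n₀/(1 + n₀/N) = 747.8814/(1 + 747.8814/32108) = 730.8578.
Rounding up, n = 731.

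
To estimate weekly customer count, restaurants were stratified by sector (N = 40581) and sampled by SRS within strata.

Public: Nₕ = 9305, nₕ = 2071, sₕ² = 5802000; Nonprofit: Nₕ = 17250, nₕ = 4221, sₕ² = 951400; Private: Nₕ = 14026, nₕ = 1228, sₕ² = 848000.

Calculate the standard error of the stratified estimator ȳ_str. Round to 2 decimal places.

Var(ȳ_str) = Σₕ Wₕ²(1 − fₕ)sₕ²/nₕ with Wₕ = Nₕ/N, N = 40581.
Public: Wₕ = 0.22929450; term = 0.22929450²·(1 − 0.22256851)·5802000/2071 = 114.51095.
Nonprofit: Wₕ = 0.42507577; term = 0.42507577²·(1 − 0.24469565)·951400/4221 = 30.761144.
Private: Wₕ = 0.34562973; term = 0.34562973²·(1 − 0.08755169)·848000/1228 = 75.271043.
Sum = 220.54314.
SE = √(220.54314) = 14.85.

14.85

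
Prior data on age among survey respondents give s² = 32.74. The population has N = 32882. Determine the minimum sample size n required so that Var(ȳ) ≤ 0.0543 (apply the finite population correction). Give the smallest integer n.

Without fpc, n₀ = s²/D = 32.74/0.0543 = 602.9466.
With fpc, (1 − n/N)·s²/n ≤ D requires n ≥ n₀/(1 + n₀/N) = 602.9466/(1 + 602.9466/32882) = 592.0896.
Rounding up, n = 593.

593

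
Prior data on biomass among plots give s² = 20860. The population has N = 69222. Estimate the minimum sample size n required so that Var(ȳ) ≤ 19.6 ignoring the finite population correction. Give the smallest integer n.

Without fpc, n₀ = s²/D = 20860/19.6 = 1064.2857.
Rounding up, n = 1065.

1065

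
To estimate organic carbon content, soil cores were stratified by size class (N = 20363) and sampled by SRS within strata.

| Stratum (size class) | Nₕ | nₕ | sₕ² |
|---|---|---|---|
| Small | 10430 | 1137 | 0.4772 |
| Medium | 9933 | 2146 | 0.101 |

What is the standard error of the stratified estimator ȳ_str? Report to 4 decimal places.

Var(ȳ_str) = Σₕ Wₕ²(1 − fₕ)sₕ²/nₕ with Wₕ = Nₕ/N, N = 20363.
Small: Wₕ = 0.51220351; term = 0.51220351²·(1 − 0.10901246)·0.4772/1137 = 9.8106254 × 10^-5.
Medium: Wₕ = 0.48779649; term = 0.48779649²·(1 − 0.21604752)·0.101/2146 = 8.7792768 × 10^-6.
Sum = 1.0688553 × 10^-4.
SE = √(1.0688553 × 10^-4) = 0.0103.

0.0103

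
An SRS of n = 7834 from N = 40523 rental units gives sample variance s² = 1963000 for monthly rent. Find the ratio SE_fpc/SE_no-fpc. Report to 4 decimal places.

0.8982

f = n/N = 7834/40523 = 0.19332231.
SE_no-fpc = √(s²/n) = 15.829543; SE_fpc = √((1−f)s²/n) = 14.217341.
Ratio = √(1−f) = 0.89815238.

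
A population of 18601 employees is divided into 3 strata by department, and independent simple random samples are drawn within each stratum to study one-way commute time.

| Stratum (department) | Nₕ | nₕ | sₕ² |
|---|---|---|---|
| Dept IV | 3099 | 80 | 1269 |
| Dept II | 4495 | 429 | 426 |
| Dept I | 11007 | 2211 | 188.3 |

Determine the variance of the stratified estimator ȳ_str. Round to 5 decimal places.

Var(ȳ_str) = Σₕ Wₕ²(1 − fₕ)sₕ²/nₕ with Wₕ = Nₕ/N, N = 18601.
Dept IV: Wₕ = 0.16660395; term = 0.16660395²·(1 − 0.02581478)·1269/80 = 0.42892735.
Dept II: Wₕ = 0.24165367; term = 0.24165367²·(1 − 0.09543938)·426/429 = 0.05245378.
Dept I: Wₕ = 0.59174238; term = 0.59174238²·(1 − 0.20087217)·188.3/2211 = 0.02383105.
Sum = 0.50521218.

0.50521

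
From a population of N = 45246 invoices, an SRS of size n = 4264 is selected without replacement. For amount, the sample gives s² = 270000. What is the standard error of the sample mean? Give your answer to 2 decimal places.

7.57

Under SRS without replacement, Var(ȳ) = (1 − f)·s²/n with f = n/N = 4264/45246 = 0.09424037.
Var(ȳ) = (1 − 0.09424037)·270000/4264 = 0.90575963·63.320826 = 57.353447.
SE(ȳ) = √(57.353447) = 7.57.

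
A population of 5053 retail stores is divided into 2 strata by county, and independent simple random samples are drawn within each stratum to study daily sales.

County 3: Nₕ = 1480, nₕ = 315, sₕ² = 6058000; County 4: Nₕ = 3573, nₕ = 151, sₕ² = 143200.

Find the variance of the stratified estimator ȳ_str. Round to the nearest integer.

1753

Var(ȳ_str) = Σₕ Wₕ²(1 − fₕ)sₕ²/nₕ with Wₕ = Nₕ/N, N = 5053.
County 3: Wₕ = 0.29289531; term = 0.29289531²·(1 − 0.21283784)·6058000/315 = 1298.6968.
County 4: Wₕ = 0.70710469; term = 0.70710469²·(1 − 0.04226140)·143200/151 = 454.13032.
Sum = 1752.8271.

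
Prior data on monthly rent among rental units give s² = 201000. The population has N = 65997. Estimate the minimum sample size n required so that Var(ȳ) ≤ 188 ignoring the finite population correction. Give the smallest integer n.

1070

Without fpc, n₀ = s²/D = 201000/188 = 1069.1489.
Rounding up, n = 1070.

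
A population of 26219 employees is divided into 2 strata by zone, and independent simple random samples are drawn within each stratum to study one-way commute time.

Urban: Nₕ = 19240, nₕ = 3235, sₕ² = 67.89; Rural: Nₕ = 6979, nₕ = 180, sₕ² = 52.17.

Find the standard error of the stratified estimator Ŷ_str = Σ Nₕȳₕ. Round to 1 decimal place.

4496.1

Var(Ŷ_str) = Σₕ Nₕ²(1 − fₕ)sₕ²/nₕ.
Urban: 19240²·(1 − 3235/19240)·67.89/3235 = 6.4623767 × 10^6.
Rural: 6979²·(1 − 180/6979)·52.17/180 = 1.3752656 × 10^7.
Sum = 2.0215033 × 10^7.
SE = √(2.0215033 × 10^7) = 4496.1.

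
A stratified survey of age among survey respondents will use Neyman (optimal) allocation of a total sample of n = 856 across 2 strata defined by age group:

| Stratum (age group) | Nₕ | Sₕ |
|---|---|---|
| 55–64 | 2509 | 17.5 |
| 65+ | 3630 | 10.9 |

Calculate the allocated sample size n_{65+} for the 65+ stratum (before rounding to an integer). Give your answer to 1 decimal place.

405.7

Neyman allocation: nₕ = n·NₕSₕ / Σⱼ NⱼSⱼ.
Σ NⱼSⱼ = 2509·17.5 + 3630·10.9 = 83474.5.
n_{65+} = 856·3630·10.9 / 83474.5 = 405.7.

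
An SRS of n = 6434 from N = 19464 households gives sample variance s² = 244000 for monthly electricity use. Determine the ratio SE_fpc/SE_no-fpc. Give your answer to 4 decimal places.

f = n/N = 6434/19464 = 0.33055898.
SE_no-fpc = √(s²/n) = 6.1582084; SE_fpc = √((1−f)s²/n) = 5.0386077.
Ratio = √(1−f) = 0.81819375.

0.8182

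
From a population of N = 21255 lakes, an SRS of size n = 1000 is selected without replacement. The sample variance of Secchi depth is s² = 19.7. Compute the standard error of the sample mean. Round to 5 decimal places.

Under SRS without replacement, Var(ȳ) = (1 − f)·s²/n with f = n/N = 1000/21255 = 0.04704775.
Var(ȳ) = (1 − 0.04704775)·19.7/1000 = 0.95295225·0.0197 = 0.018773159.
SE(ȳ) = √(0.018773159) = 0.13702.

0.13702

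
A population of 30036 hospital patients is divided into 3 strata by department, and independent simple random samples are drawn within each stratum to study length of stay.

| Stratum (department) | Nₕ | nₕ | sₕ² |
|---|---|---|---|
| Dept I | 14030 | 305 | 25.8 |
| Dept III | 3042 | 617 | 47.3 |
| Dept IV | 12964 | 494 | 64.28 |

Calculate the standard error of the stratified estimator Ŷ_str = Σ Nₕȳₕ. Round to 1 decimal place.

6155.5

Var(Ŷ_str) = Σₕ Nₕ²(1 − fₕ)sₕ²/nₕ.
Dept I: 14030²·(1 − 305/14030)·25.8/305 = 1.628883 × 10^7.
Dept III: 3042²·(1 − 617/3042)·47.3/617 = 565518.65.
Dept IV: 12964²·(1 − 494/12964)·64.28/494 = 2.1035575 × 10^7.
Sum = 3.7889924 × 10^7.
SE = √(3.7889924 × 10^7) = 6155.5.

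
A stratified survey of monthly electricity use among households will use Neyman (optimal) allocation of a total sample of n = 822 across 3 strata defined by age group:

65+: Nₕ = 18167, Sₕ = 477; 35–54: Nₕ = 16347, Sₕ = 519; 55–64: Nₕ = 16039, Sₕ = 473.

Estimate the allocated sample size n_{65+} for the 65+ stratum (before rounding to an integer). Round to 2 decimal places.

Neyman allocation: nₕ = n·NₕSₕ / Σⱼ NⱼSⱼ.
Σ NⱼSⱼ = 18167·477 + 16347·519 + 16039·473 = 2.4736199 × 10^7.
n_{65+} = 822·18167·477 / (2.4736199 × 10^7) = 287.97.

287.97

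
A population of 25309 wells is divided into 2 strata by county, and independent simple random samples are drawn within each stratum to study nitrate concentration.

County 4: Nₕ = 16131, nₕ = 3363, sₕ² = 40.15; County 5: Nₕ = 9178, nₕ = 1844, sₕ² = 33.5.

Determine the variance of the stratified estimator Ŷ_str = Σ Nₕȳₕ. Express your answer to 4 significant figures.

3.682 × 10^6

Var(Ŷ_str) = Σₕ Nₕ²(1 − fₕ)sₕ²/nₕ.
County 4: 16131²·(1 − 3363/16131)·40.15/3363 = 2.4589112 × 10^6.
County 5: 9178²·(1 − 1844/9178)·33.5/1844 = 1.222849 × 10^6.
Sum = 3.6817602 × 10^6.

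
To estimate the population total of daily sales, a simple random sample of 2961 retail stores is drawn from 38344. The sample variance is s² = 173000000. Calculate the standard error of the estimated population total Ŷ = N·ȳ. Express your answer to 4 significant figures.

Var(Ŷ) = N²·Var(ȳ) = N²·(1 − n/N)·s²/n.
f = 2961/38344 = 0.07722199; Var(ȳ) = 0.92277801·173000000/2961 = 53914.419.
Var(Ŷ) = 38344² · 53914.419 = 7.926834 × 10^13.
SE(Ŷ) = √(7.926834 × 10^13) = 8.903 × 10^6.

8.903 × 10^6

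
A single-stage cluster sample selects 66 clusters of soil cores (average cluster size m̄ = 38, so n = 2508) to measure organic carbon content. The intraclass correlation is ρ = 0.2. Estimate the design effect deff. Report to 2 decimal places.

deff = 1 + (38 − 1)·0.2 = 1 + 7.4 = 8.4.

8.40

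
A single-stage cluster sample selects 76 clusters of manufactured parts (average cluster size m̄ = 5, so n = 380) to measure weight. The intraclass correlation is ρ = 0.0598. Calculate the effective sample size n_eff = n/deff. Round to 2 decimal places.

deff = 1 + (5 − 1)·0.0598 = 1 + 0.2392 = 1.2392.
n_eff = 380 / 1.2392 = 306.65.

306.65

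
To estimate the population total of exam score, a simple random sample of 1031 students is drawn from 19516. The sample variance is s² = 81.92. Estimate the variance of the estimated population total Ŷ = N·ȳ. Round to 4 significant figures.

Var(Ŷ) = N²·Var(ȳ) = N²·(1 − n/N)·s²/n.
f = 1031/19516 = 0.05282845; Var(ȳ) = 0.94717155·81.92/1031 = 0.075259257.
Var(Ŷ) = 19516² · 0.075259257 = 2.8664314 × 10^7.

2.866 × 10^7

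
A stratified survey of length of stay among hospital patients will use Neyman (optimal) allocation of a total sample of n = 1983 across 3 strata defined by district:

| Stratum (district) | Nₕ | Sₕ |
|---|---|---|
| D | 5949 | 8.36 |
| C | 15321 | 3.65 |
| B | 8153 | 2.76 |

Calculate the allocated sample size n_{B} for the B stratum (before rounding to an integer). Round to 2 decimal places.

Neyman allocation: nₕ = n·NₕSₕ / Σⱼ NⱼSⱼ.
Σ NⱼSⱼ = 5949·8.36 + 15321·3.65 + 8153·2.76 = 128157.57.
n_{B} = 1983·8153·2.76 / 128157.57 = 348.18.

348.18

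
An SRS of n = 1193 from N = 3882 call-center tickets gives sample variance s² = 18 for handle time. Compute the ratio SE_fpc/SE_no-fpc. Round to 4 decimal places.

0.8323

f = n/N = 1193/3882 = 0.30731582.
SE_no-fpc = √(s²/n) = 0.12283327; SE_fpc = √((1−f)s²/n) = 0.10223125.
Ratio = √(1−f) = 0.83227651.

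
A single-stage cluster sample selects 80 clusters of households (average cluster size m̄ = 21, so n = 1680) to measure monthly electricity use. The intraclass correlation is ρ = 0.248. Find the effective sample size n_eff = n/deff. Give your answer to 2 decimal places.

281.88

deff = 1 + (21 − 1)·0.248 = 1 + 4.96 = 5.96.
n_eff = 1680 / 5.96 = 281.88.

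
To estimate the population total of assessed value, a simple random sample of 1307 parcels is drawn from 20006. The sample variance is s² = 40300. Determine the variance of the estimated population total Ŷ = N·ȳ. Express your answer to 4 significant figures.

Var(Ŷ) = N²·Var(ȳ) = N²·(1 − n/N)·s²/n.
f = 1307/20006 = 0.06533040; Var(ȳ) = 0.93466960·40300/1307 = 28.819575.
Var(Ŷ) = 20006² · 28.819575 = 1.1534748 × 10^10.

1.153 × 10^10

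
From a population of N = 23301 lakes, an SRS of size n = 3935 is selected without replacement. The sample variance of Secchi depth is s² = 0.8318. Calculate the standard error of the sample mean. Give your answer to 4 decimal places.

Under SRS without replacement, Var(ȳ) = (1 − f)·s²/n with f = n/N = 3935/23301 = 0.16887687.
Var(ȳ) = (1 − 0.16887687)·0.8318/3935 = 0.83112313·2.1138501 × 10^-4 = 1.7568697 × 10^-4.
SE(ȳ) = √(1.7568697 × 10^-4) = 0.0133.

0.0133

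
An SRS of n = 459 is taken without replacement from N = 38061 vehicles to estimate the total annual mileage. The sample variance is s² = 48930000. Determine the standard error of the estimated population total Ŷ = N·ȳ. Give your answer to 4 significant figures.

1.235 × 10^7

Var(Ŷ) = N²·Var(ȳ) = N²·(1 − n/N)·s²/n.
f = 459/38061 = 0.01205959; Var(ȳ) = 0.98794041·48930000/459 = 105315.74.
Var(Ŷ) = 38061² · 105315.74 = 1.5256456 × 10^14.
SE(Ŷ) = √(1.5256456 × 10^14) = 1.235 × 10^7.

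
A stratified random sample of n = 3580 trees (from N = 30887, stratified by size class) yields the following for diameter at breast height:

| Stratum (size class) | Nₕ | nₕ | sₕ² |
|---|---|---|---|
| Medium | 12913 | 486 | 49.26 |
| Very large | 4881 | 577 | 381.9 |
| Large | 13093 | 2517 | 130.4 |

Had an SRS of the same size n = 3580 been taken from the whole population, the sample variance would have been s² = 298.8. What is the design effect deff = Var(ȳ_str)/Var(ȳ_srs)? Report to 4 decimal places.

0.5305

Var(ȳ_str) = Σ Wₕ²(1−fₕ)sₕ²/nₕ with Wₕ = Nₕ/30887:
  Medium: (12913/30887)²·(1−486/12913)·49.26/486 = 0.017049048
  Very large: (4881/30887)²·(1−577/4881)·381.9/577 = 0.014574829
  Large: (13093/30887)²·(1−2517/13093)·130.4/2517 = 0.0075197522
  → Var(ȳ_str) = 0.039143629.
Var(ȳ_srs) = (1 − 3580/30887)·298.8/3580 = 0.073789714.
deff = 0.039143629 / 0.073789714 = 0.5305.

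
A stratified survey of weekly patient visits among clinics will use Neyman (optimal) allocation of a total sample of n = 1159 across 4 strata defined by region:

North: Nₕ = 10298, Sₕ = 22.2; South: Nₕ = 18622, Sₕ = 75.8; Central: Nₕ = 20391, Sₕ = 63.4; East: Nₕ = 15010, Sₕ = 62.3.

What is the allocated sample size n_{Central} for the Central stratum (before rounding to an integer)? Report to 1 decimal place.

Neyman allocation: nₕ = n·NₕSₕ / Σⱼ NⱼSⱼ.
Σ NⱼSⱼ = 10298·22.2 + 18622·75.8 + 20391·63.4 + 15010·62.3 = 3.8680756 × 10^6.
n_{Central} = 1159·20391·63.4 / (3.8680756 × 10^6) = 387.4.

387.4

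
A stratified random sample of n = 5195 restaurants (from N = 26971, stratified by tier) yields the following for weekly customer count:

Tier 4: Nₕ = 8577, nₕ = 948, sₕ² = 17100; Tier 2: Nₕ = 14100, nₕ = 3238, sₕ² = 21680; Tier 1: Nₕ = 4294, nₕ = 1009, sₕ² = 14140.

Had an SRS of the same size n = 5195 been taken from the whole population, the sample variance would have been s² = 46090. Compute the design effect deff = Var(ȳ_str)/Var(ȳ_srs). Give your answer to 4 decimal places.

0.4612

Var(ȳ_str) = Σ Wₕ²(1−fₕ)sₕ²/nₕ with Wₕ = Nₕ/26971:
  Tier 4: (8577/26971)²·(1−948/8577)·17100/948 = 1.6225448
  Tier 2: (14100/26971)²·(1−3238/14100)·21680/3238 = 1.4096693
  Tier 1: (4294/26971)²·(1−1009/4294)·14140/1009 = 0.271745
  → Var(ȳ_str) = 3.3039591.
Var(ȳ_srs) = (1 − 5195/26971)·46090/5195 = 7.1631198.
deff = 3.3039591 / 7.1631198 = 0.4612.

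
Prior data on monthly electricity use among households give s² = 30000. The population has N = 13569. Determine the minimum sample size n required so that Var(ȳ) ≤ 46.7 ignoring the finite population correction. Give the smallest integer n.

Without fpc, n₀ = s²/D = 30000/46.7 = 642.3983.
Rounding up, n = 643.

643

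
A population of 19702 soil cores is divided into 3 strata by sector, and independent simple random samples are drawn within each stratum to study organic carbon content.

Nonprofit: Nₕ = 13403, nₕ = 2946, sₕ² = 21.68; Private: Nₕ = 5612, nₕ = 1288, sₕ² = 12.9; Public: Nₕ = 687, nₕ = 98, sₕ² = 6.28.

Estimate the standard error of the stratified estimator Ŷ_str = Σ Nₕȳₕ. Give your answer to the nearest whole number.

1140

Var(Ŷ_str) = Σₕ Nₕ²(1 − fₕ)sₕ²/nₕ.
Nonprofit: 13403²·(1 − 2946/13403)·21.68/2946 = 1.0314203 × 10^6.
Private: 5612²·(1 − 1288/5612)·12.9/1288 = 243039.69.
Public: 687²·(1 − 98/687)·6.28/98 = 25930.184.
Sum = 1.3003902 × 10^6.
SE = √(1.3003902 × 10^6) = 1140.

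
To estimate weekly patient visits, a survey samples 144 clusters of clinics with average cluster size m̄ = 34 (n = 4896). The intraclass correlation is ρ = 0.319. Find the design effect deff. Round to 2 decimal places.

11.53

deff = 1 + (34 − 1)·0.319 = 1 + 10.527 = 11.527.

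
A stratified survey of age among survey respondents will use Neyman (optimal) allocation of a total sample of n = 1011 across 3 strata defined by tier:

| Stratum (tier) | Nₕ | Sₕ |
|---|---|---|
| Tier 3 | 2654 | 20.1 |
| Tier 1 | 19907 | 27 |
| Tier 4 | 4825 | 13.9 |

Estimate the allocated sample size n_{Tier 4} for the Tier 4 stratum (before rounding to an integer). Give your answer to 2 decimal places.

103.06

Neyman allocation: nₕ = n·NₕSₕ / Σⱼ NⱼSⱼ.
Σ NⱼSⱼ = 2654·20.1 + 19907·27 + 4825·13.9 = 657901.9.
n_{Tier 4} = 1011·4825·13.9 / 657901.9 = 103.06.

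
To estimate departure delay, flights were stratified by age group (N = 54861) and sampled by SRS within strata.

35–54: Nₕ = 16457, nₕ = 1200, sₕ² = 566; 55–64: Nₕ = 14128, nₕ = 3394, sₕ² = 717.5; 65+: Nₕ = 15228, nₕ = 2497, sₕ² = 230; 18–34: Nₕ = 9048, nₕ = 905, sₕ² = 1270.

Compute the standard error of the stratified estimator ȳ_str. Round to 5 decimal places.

Var(ȳ_str) = Σₕ Wₕ²(1 − fₕ)sₕ²/nₕ with Wₕ = Nₕ/N, N = 54861.
35–54: Wₕ = 0.29997630; term = 0.29997630²·(1 − 0.07291730)·566/1200 = 0.039348444.
55–64: Wₕ = 0.25752356; term = 0.25752356²·(1 − 0.24023216)·717.5/3394 = 0.010651847.
65+: Wₕ = 0.27757423; term = 0.27757423²·(1 − 0.16397426)·230/2497 = 0.0059331761.
18–34: Wₕ = 0.16492590; term = 0.16492590²·(1 − 0.10002210)·1270/905 = 0.034353005.
Sum = 0.090286472.
SE = √(0.090286472) = 0.30048.

0.30048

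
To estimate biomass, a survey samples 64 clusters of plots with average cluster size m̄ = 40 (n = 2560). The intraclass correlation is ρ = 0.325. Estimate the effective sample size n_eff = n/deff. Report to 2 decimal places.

187.20

deff = 1 + (40 − 1)·0.325 = 1 + 12.675 = 13.675.
n_eff = 2560 / 13.675 = 187.20.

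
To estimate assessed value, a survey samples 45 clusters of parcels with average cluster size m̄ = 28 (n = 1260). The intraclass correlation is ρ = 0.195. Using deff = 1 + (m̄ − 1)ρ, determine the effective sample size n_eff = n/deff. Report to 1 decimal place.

deff = 1 + (28 − 1)·0.195 = 1 + 5.265 = 6.265.
n_eff = 1260 / 6.265 = 201.1.

201.1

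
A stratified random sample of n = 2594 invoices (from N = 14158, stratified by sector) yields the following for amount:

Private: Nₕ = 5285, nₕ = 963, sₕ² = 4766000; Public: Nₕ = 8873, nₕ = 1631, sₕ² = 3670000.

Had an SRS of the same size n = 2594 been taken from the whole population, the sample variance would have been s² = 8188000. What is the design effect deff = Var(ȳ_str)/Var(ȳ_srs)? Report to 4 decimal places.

Var(ȳ_str) = Σ Wₕ²(1−fₕ)sₕ²/nₕ with Wₕ = Nₕ/14158:
  Private: (5285/14158)²·(1−963/5285)·4766000/963 = 563.967
  Public: (8873/14158)²·(1−1631/8873)·3670000/1631 = 721.33547
  → Var(ȳ_str) = 1285.3025.
Var(ȳ_srs) = (1 − 2594/14158)·8188000/2594 = 2578.1848.
deff = 1285.3025 / 2578.1848 = 0.4985.

0.4985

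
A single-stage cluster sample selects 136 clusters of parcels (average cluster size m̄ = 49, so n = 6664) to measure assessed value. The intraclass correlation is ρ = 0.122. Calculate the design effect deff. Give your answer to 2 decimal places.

deff = 1 + (49 − 1)·0.122 = 1 + 5.856 = 6.856.

6.86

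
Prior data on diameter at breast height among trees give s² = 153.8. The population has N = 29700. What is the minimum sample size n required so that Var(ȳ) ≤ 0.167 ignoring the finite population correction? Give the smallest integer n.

Without fpc, n₀ = s²/D = 153.8/0.167 = 920.9581.
Rounding up, n = 921.

921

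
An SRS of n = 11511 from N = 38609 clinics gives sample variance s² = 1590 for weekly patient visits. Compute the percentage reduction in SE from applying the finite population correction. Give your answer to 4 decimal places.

f = n/N = 11511/38609 = 0.29814292.
SE_no-fpc = √(s²/n) = 0.37165676; SE_fpc = √((1−f)s²/n) = 0.31136255.
Ratio = √(1−f) = 0.83776911. Reduction = 100·(1 − 0.83776911) = 16.2231%.

16.2231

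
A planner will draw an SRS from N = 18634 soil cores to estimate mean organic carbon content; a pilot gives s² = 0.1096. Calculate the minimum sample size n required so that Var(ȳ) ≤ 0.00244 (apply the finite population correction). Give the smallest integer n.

45

Without fpc, n₀ = s²/D = 0.1096/0.00244 = 44.9180.
With fpc, (1 − n/N)·s²/n ≤ D requires n ≥ n₀/(1 + n₀/N) = 44.9180/(1 + 44.9180/18634) = 44.8100.
Rounding up, n = 45.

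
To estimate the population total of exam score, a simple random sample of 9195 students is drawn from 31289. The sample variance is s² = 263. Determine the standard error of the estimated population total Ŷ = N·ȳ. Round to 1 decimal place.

Var(Ŷ) = N²·Var(ȳ) = N²·(1 − n/N)·s²/n.
f = 9195/31289 = 0.29387325; Var(ȳ) = 0.70612675·263/9195 = 0.020196991.
Var(Ŷ) = 31289² · 0.020196991 = 1.9772885 × 10^7.
SE(Ŷ) = √(1.9772885 × 10^7) = 4446.7.

4446.7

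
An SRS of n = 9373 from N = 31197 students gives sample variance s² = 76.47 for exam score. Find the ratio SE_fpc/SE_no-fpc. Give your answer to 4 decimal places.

0.8364

f = n/N = 9373/31197 = 0.30044556.
SE_no-fpc = √(s²/n) = 0.090324639; SE_fpc = √((1−f)s²/n) = 0.075546961.
Ratio = √(1−f) = 0.83639371.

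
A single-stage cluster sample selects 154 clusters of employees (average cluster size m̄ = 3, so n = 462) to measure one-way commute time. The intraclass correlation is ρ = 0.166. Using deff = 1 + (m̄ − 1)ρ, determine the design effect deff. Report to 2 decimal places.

1.33

deff = 1 + (3 − 1)·0.166 = 1 + 0.332 = 1.332.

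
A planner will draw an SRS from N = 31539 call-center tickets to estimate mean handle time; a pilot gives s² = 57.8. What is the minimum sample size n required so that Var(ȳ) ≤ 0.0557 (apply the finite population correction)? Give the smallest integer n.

1005

Without fpc, n₀ = s²/D = 57.8/0.0557 = 1037.7020.
With fpc, (1 − n/N)·s²/n ≤ D requires n ≥ n₀/(1 + n₀/N) = 1037.7020/(1 + 1037.7020/31539) = 1004.6469.
Rounding up, n = 1005.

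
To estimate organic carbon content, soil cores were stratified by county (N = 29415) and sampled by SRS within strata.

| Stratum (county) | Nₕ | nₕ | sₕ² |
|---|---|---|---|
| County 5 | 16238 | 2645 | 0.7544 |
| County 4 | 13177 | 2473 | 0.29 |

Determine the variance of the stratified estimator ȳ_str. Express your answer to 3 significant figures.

9.19 × 10^-5

Var(ȳ_str) = Σₕ Wₕ²(1 − fₕ)sₕ²/nₕ with Wₕ = Nₕ/N, N = 29415.
County 5: Wₕ = 0.55203128; term = 0.55203128²·(1 − 0.16288952)·0.7544/2645 = 7.2758905 × 10^-5.
County 4: Wₕ = 0.44796872; term = 0.44796872²·(1 − 0.18767550)·0.29/2473 = 1.9116079 × 10^-5.
Sum = 9.1874984 × 10^-5.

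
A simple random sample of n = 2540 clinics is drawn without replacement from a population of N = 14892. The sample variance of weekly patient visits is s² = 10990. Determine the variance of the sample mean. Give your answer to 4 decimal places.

Under SRS without replacement, Var(ȳ) = (1 − f)·s²/n with f = n/N = 2540/14892 = 0.17056138.
Var(ȳ) = (1 − 0.17056138)·10990/2540 = 0.82943862·4.3267717 = 3.5887915.

3.5888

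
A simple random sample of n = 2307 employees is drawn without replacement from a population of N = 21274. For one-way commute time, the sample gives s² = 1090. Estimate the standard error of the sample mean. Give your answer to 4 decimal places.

Under SRS without replacement, Var(ȳ) = (1 − f)·s²/n with f = n/N = 2307/21274 = 0.10844223.
Var(ȳ) = (1 − 0.10844223)·1090/2307 = 0.89155777·0.47247508 = 0.42123883.
SE(ȳ) = √(0.42123883) = 0.6490.

0.6490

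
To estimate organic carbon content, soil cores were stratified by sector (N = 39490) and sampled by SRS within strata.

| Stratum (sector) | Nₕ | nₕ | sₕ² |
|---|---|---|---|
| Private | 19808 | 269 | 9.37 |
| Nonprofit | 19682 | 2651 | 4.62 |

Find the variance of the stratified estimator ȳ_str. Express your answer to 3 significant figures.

Var(ȳ_str) = Σₕ Wₕ²(1 − fₕ)sₕ²/nₕ with Wₕ = Nₕ/N, N = 39490.
Private: Wₕ = 0.50159534; term = 0.50159534²·(1 − 0.01358037)·9.37/269 = 0.008644821.
Nonprofit: Wₕ = 0.49840466; term = 0.49840466²·(1 − 0.13469160)·4.62/2651 = 3.7459964 × 10^-4.
Sum = 0.0090194206.

0.00902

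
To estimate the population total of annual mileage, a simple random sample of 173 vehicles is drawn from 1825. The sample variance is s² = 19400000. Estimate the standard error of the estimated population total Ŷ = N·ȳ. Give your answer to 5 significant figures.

Var(Ŷ) = N²·Var(ȳ) = N²·(1 − n/N)·s²/n.
f = 173/1825 = 0.09479452; Var(ȳ) = 0.90520548·19400000/173 = 101508.59.
Var(Ŷ) = 1825² · 101508.59 = 3.3808705 × 10^11.
SE(Ŷ) = √(3.3808705 × 10^11) = 581450.

581450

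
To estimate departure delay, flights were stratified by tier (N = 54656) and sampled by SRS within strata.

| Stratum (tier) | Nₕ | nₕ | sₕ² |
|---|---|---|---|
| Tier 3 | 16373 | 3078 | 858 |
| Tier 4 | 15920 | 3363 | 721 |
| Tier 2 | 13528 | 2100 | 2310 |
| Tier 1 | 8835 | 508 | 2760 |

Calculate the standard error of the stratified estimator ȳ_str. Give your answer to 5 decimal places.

0.47475

Var(ȳ_str) = Σₕ Wₕ²(1 − fₕ)sₕ²/nₕ with Wₕ = Nₕ/N, N = 54656.
Tier 3: Wₕ = 0.29956455; term = 0.29956455²·(1 − 0.18799243)·858/3078 = 0.020312323.
Tier 4: Wₕ = 0.29127635; term = 0.29127635²·(1 − 0.21124372)·721/3363 = 0.014347019.
Tier 2: Wₕ = 0.24751171; term = 0.24751171²·(1 − 0.15523359)·2310/2100 = 0.056927331.
Tier 1: Wₕ = 0.16164739; term = 0.16164739²·(1 − 0.05749859)·2760/508 = 0.13380268.
Sum = 0.22538935.
SE = √(0.22538935) = 0.47475.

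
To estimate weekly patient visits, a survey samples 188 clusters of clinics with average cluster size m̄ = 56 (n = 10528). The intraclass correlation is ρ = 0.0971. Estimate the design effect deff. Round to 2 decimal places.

6.34

deff = 1 + (56 − 1)·0.0971 = 1 + 5.3405 = 6.3405.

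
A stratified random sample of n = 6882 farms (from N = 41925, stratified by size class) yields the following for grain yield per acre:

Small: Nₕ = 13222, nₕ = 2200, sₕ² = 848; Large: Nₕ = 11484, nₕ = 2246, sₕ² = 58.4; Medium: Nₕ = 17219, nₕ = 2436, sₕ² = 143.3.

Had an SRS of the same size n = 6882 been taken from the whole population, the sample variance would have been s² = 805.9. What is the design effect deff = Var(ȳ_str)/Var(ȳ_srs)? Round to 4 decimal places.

Var(ȳ_str) = Σ Wₕ²(1−fₕ)sₕ²/nₕ with Wₕ = Nₕ/41925:
  Small: (13222/41925)²·(1−2200/13222)·848/2200 = 0.031958368
  Large: (11484/41925)²·(1−2246/11484)·58.4/2246 = 0.0015693799
  Medium: (17219/41925)²·(1−2436/17219)·143.3/2436 = 0.0085190912
  → Var(ȳ_str) = 0.042046839.
Var(ȳ_srs) = (1 − 6882/41925)·805.9/6882 = 0.097880165.
deff = 0.042046839 / 0.097880165 = 0.4296.

0.4296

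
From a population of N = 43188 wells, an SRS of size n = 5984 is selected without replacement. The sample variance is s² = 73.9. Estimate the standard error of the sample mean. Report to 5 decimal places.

0.10314

Under SRS without replacement, Var(ȳ) = (1 − f)·s²/n with f = n/N = 5984/43188 = 0.13855701.
Var(ȳ) = (1 − 0.13855701)·73.9/5984 = 0.86144299·0.012349599 = 0.010638475.
SE(ȳ) = √(0.010638475) = 0.10314.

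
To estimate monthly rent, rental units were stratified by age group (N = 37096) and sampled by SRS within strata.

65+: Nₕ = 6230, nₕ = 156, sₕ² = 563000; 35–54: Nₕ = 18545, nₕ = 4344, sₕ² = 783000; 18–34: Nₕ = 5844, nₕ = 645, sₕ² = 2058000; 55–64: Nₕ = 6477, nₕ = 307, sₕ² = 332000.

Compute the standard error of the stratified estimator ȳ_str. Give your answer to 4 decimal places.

15.3489

Var(ȳ_str) = Σₕ Wₕ²(1 − fₕ)sₕ²/nₕ with Wₕ = Nₕ/N, N = 37096.
65+: Wₕ = 0.16794264; term = 0.16794264²·(1 − 0.02504013)·563000/156 = 99.241305.
35–54: Wₕ = 0.49991913; term = 0.49991913²·(1 − 0.23424104)·783000/4344 = 34.495587.
18–34: Wₕ = 0.15753720; term = 0.15753720²·(1 − 0.11036961)·2058000/645 = 70.44684.
55–64: Wₕ = 0.17460104; term = 0.17460104²·(1 − 0.04739849)·332000/307 = 31.40542.
Sum = 235.58915.
SE = √(235.58915) = 15.3489.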